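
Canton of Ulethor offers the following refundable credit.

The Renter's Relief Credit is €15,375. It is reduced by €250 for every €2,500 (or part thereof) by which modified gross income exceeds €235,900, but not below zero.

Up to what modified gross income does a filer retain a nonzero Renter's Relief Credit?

After 61 increments the reduction is 61 × €250 = €15,250, leaving €125; one more increment wipes it out. Increment 61 ends at excess 61 × €2,500 = €152,500, so the highest qualifying income is €235,900 + €152,500 = €388,400.

€388,400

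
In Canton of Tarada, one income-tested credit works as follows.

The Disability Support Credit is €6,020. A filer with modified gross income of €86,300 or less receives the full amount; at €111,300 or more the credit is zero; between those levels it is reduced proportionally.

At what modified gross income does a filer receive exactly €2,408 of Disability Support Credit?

€101,300

€2,408 is 2,408/6,020 of the full €6,020, so 3,612/6,020 of the €25,000 range has been used: income = €86,300 + €25,000 × 3,612/6,020 = €101,300.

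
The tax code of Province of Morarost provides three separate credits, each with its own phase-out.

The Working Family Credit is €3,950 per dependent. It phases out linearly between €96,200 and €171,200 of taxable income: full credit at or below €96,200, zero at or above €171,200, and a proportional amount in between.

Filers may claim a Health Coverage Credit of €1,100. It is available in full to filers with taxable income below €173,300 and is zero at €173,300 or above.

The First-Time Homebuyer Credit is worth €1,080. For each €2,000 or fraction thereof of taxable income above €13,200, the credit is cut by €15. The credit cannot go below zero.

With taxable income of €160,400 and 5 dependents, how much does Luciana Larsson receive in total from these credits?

Working Family Credit: base = 5 × €3,950 = €19,750. €160,400 is €64,200 into a €75,000 phase-out range, leaving 10,800/75,000 of the credit: €19,750 × 10,800/75,000 = €2,844.
Health Coverage Credit: €160,400 is below the €173,300 cutoff, so the full €1,100 applies.
First-Time Homebuyer Credit: income exceeds €13,200 by €147,200 → 74 increments × €15 = €1,110 ≥ base, so the credit is €0.
Total: €2,844 + €1,100 + €0 = €3,944.

€3,944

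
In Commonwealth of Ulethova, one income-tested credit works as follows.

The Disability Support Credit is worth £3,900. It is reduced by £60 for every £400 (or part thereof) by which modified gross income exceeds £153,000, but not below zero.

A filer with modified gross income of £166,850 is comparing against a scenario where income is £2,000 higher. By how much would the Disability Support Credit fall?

At £166,850 — income exceeds £153,000 by £13,850, which is 35 full-or-partial £400 increments; reduction = 35 × £60 = £2,100, leaving £1,800.
At £168,850 — income exceeds £153,000 by £15,850, which is 40 full-or-partial £400 increments; reduction = 40 × £60 = £2,400, leaving £1,500.
Lost: £1,800 − £1,500 = £300.

£300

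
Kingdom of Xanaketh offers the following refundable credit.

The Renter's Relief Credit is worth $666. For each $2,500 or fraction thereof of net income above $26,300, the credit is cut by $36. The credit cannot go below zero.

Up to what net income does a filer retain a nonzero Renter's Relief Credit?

After 18 increments the reduction is 18 × $36 = $648, leaving $18; one more increment wipes it out. Increment 18 ends at excess 18 × $2,500 = $45,000, so the highest qualifying income is $26,300 + $45,000 = $71,300.

$71,300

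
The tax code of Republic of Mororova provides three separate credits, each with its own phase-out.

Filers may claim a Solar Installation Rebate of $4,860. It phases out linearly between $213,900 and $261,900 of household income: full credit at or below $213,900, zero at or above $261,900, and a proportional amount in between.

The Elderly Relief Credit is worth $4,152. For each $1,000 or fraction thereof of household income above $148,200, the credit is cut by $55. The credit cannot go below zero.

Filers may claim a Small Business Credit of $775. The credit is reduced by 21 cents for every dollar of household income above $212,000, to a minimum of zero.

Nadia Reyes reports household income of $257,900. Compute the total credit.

$405

Solar Installation Rebate: $257,900 is $44,000 into a $48,000 phase-out range, leaving 4,000/48,000 of the credit: $4,860 × 4,000/48,000 = $405.
Elderly Relief Credit: income exceeds $148,200 by $109,700 → 110 increments × $55 = $6,050 ≥ base, so the credit is $0.
Small Business Credit: 21% of the $45,900 excess over $212,000 is $9,639 ≥ base, so the credit is $0.
Total: $405 + $0 + $0 = $405.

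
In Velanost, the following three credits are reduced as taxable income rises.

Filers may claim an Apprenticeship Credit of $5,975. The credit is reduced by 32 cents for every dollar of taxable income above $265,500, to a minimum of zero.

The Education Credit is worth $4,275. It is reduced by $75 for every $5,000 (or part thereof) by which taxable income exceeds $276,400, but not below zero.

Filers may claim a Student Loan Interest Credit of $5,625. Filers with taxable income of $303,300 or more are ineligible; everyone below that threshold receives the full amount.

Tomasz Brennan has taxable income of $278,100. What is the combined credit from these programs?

$11,768

Apprenticeship Credit: 32% of the $12,600 excess over $265,500 is $4,032; credit = $5,975 − $4,032 = $1,943.
Education Credit: income exceeds $276,400 by $1,700, which is 1 full-or-partial $5,000 increment; reduction = 1 × $75 = $75, leaving $4,200.
Student Loan Interest Credit: $278,100 is below the $303,300 cutoff, so the full $5,625 applies.
Total: $1,943 + $4,200 + $5,625 = $11,768.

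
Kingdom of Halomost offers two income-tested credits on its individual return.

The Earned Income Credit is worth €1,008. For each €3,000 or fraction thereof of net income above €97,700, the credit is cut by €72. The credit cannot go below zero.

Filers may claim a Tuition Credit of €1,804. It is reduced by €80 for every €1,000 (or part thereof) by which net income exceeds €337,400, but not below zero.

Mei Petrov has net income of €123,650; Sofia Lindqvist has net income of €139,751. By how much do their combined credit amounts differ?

Mei (€123,650): Earned Income Credit: income exceeds €97,700 by €25,950, which is 9 full-or-partial €3,000 increments; reduction = 9 × €72 = €648, leaving €360. Tuition Credit: €123,650 is at or below the €337,400 threshold, so the full €1,804 applies. total €360 + €1,804 = €2,164
Sofia (€139,751): Earned Income Credit: income exceeds €97,700 by €42,051 → 15 increments × €72 = €1,080 ≥ base, so the credit is €0. Tuition Credit: €139,751 is at or below the €337,400 threshold, so the full €1,804 applies. total €0 + €1,804 = €1,804
Difference: |€2,164 − €1,804| = €360.

€360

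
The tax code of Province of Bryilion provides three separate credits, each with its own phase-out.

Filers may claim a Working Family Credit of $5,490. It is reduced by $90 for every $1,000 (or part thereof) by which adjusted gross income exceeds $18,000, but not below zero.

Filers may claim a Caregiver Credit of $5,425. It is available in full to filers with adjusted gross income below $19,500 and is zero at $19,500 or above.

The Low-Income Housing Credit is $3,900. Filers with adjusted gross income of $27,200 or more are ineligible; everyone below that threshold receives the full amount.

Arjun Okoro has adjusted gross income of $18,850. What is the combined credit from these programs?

$14,725

Working Family Credit: income exceeds $18,000 by $850, which is 1 full-or-partial $1,000 increment; reduction = 1 × $90 = $90, leaving $5,400.
Caregiver Credit: $18,850 is below the $19,500 cutoff, so the full $5,425 applies.
Low-Income Housing Credit: $18,850 is below the $27,200 cutoff, so the full $3,900 applies.
Total: $5,400 + $5,425 + $3,900 = $14,725.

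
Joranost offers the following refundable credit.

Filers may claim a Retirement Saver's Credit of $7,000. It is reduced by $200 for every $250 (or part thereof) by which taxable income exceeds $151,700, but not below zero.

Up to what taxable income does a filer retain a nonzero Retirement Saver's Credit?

After 34 increments the reduction is 34 × $200 = $6,800, leaving $200; one more increment wipes it out. Increment 34 ends at excess 34 × $250 = $8,500, so the highest qualifying income is $151,700 + $8,500 = $160,200.

$160,200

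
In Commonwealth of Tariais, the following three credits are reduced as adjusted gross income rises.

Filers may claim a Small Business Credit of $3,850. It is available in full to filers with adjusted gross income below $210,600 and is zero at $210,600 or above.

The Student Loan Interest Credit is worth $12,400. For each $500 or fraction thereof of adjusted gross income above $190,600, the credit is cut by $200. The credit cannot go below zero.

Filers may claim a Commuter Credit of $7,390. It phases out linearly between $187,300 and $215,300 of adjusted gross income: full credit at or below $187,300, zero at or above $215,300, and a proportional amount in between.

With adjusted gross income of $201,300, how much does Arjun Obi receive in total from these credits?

Small Business Credit: $201,300 is below the $210,600 cutoff, so the full $3,850 applies.
Student Loan Interest Credit: income exceeds $190,600 by $10,700, which is 22 full-or-partial $500 increments; reduction = 22 × $200 = $4,400, leaving $8,000.
Commuter Credit: $201,300 is $14,000 into a $28,000 phase-out range, leaving 14,000/28,000 of the credit: $7,390 × 14,000/28,000 = $3,695.
Total: $3,850 + $8,000 + $3,695 = $15,545.

$15,545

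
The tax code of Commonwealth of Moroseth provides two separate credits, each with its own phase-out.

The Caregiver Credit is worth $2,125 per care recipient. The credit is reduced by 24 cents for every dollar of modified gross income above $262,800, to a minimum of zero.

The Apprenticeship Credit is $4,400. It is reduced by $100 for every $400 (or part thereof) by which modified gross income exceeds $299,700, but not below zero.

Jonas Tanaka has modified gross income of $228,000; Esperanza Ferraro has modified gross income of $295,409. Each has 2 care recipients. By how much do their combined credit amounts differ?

Jonas ($228,000): Caregiver Credit: base = 2 × $2,125 = $4,250. $228,000 is at or below the $262,800 threshold, so the full $4,250 applies. Apprenticeship Credit: $228,000 is at or below the $299,700 threshold, so the full $4,400 applies. total $4,250 + $4,400 = $8,650
Esperanza ($295,409): Caregiver Credit: base = 2 × $2,125 = $4,250. 24% of the $32,609 excess over $262,800 is $7,826.16 ≥ base, so the credit is $0. Apprenticeship Credit: $295,409 is at or below the $299,700 threshold, so the full $4,400 applies. total $0 + $4,400 = $4,400
Difference: |$8,650 − $4,400| = $4,250.

$4,250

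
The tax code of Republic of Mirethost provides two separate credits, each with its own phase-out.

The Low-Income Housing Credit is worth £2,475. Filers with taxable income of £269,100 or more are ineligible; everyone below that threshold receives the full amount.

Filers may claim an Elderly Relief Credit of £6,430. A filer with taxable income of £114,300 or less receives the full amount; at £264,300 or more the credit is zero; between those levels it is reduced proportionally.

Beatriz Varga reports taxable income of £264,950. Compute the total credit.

£2,475

Low-Income Housing Credit: £264,950 is below the £269,100 cutoff, so the full £2,475 applies.
Elderly Relief Credit: £264,950 is at or above £264,300, so the credit is £0.
Total: £2,475 + £0 = £2,475.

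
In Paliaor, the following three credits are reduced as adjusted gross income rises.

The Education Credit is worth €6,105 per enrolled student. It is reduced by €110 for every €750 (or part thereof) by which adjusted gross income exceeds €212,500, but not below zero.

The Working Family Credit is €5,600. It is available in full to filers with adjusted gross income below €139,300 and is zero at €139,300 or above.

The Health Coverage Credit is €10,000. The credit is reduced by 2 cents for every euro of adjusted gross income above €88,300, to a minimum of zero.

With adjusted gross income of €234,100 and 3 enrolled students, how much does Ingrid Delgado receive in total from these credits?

Education Credit: base = 3 × €6,105 = €18,315. income exceeds €212,500 by €21,600, which is 29 full-or-partial €750 increments; reduction = 29 × €110 = €3,190, leaving €15,125.
Working Family Credit: €234,100 meets or exceeds the €139,300 cutoff, so the credit is €0.
Health Coverage Credit: 2% of the €145,800 excess over €88,300 is €2,916; credit = €10,000 − €2,916 = €7,084.
Total: €15,125 + €0 + €7,084 = €22,209.

€22,209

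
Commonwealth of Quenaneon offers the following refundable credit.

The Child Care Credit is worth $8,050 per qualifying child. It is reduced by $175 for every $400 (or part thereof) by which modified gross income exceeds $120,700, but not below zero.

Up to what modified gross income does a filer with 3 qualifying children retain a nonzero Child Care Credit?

$175,500

Full credit = 3 × $8,050 = $24,150.
After 137 increments the reduction is 137 × $175 = $23,975, leaving $175; one more increment wipes it out. Increment 137 ends at excess 137 × $400 = $54,800, so the highest qualifying income is $120,700 + $54,800 = $175,500.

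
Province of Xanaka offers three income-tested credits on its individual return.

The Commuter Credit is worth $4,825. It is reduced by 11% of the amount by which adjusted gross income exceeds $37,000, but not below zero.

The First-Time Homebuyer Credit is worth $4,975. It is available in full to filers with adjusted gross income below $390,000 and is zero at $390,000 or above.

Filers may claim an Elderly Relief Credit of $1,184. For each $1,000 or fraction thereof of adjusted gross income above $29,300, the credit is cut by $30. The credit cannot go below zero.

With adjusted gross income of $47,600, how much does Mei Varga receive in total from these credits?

Commuter Credit: 11% of the $10,600 excess over $37,000 is $1,166; credit = $4,825 − $1,166 = $3,659.
First-Time Homebuyer Credit: $47,600 is below the $390,000 cutoff, so the full $4,975 applies.
Elderly Relief Credit: income exceeds $29,300 by $18,300, which is 19 full-or-partial $1,000 increments; reduction = 19 × $30 = $570, leaving $614.
Total: $3,659 + $4,975 + $614 = $9,248.

$9,248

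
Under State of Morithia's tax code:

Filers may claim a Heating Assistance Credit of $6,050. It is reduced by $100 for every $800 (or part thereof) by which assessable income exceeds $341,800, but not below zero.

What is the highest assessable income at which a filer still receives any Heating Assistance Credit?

$389,800

After 60 increments the reduction is 60 × $100 = $6,000, leaving $50; one more increment wipes it out. Increment 60 ends at excess 60 × $800 = $48,000, so the highest qualifying income is $341,800 + $48,000 = $389,800.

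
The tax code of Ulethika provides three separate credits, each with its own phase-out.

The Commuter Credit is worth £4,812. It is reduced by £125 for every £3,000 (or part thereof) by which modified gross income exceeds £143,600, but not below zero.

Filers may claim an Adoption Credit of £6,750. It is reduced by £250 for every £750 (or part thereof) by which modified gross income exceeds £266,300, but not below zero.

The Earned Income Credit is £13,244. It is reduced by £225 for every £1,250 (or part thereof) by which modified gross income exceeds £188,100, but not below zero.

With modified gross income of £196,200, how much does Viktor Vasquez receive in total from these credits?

Commuter Credit: income exceeds £143,600 by £52,600, which is 18 full-or-partial £3,000 increments; reduction = 18 × £125 = £2,250, leaving £2,562.
Adoption Credit: £196,200 is at or below the £266,300 threshold, so the full £6,750 applies.
Earned Income Credit: income exceeds £188,100 by £8,100, which is 7 full-or-partial £1,250 increments; reduction = 7 × £225 = £1,575, leaving £11,669.
Total: £2,562 + £6,750 + £11,669 = £20,981.

£20,981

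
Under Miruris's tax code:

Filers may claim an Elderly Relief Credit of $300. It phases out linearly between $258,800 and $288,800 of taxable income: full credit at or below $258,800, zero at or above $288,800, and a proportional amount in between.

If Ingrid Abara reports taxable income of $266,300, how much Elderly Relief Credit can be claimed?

$225

Elderly Relief Credit: $266,300 is $7,500 into a $30,000 phase-out range, leaving 22,500/30,000 of the credit: $300 × 22,500/30,000 = $225.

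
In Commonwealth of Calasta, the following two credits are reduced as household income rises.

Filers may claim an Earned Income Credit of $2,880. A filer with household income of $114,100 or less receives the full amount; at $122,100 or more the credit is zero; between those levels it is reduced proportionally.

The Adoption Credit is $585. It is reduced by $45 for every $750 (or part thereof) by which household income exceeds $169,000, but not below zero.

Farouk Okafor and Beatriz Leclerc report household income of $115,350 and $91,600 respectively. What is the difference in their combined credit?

Farouk ($115,350): Earned Income Credit: $115,350 is $1,250 into a $8,000 phase-out range, leaving 6,750/8,000 of the credit: $2,880 × 6,750/8,000 = $2,430. Adoption Credit: $115,350 is at or below the $169,000 threshold, so the full $585 applies. total $2,430 + $585 = $3,015
Beatriz ($91,600): Earned Income Credit: $91,600 is at or below the $114,100 threshold, so the full $2,880 applies. Adoption Credit: $91,600 is at or below the $169,000 threshold, so the full $585 applies. total $2,880 + $585 = $3,465
Difference: |$3,015 − $3,465| = $450.

$450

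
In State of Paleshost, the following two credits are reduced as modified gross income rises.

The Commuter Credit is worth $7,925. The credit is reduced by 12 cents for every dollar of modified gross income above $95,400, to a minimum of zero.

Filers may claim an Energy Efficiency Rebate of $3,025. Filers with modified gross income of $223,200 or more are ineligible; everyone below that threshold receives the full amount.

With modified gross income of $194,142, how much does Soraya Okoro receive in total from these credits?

$3,025

Commuter Credit: 12% of the $98,742 excess over $95,400 is $11,849.04 ≥ base, so the credit is $0.
Energy Efficiency Rebate: $194,142 is below the $223,200 cutoff, so the full $3,025 applies.
Total: $0 + $3,025 = $3,025.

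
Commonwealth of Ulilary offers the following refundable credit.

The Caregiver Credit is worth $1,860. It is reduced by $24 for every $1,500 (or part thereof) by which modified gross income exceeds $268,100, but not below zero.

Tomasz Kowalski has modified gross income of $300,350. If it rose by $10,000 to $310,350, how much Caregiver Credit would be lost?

$168

At $300,350 — income exceeds $268,100 by $32,250, which is 22 full-or-partial $1,500 increments; reduction = 22 × $24 = $528, leaving $1,332.
At $310,350 — income exceeds $268,100 by $42,250, which is 29 full-or-partial $1,500 increments; reduction = 29 × $24 = $696, leaving $1,164.
Lost: $1,332 − $1,164 = $168.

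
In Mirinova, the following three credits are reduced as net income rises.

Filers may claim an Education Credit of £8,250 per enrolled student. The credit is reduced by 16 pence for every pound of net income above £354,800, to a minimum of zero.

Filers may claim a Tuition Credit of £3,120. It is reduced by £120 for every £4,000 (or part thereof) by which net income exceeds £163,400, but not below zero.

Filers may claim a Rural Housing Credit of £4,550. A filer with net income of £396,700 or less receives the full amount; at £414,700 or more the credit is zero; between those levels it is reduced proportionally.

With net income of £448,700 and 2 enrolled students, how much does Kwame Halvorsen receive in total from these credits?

£1,476

Education Credit: base = 2 × £8,250 = £16,500. 16% of the £93,900 excess over £354,800 is £15,024; credit = £16,500 − £15,024 = £1,476.
Tuition Credit: income exceeds £163,400 by £285,300 → 72 increments × £120 = £8,640 ≥ base, so the credit is £0.
Rural Housing Credit: £448,700 is at or above £414,700, so the credit is £0.
Total: £1,476 + £0 + £0 = £1,476.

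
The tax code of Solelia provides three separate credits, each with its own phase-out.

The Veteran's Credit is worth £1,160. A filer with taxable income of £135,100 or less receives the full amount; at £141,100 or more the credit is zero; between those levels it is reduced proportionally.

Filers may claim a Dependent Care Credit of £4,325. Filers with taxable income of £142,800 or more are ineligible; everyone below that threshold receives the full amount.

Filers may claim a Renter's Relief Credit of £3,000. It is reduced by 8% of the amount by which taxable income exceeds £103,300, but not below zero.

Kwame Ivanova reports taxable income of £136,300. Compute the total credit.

£5,613

Veteran's Credit: £136,300 is £1,200 into a £6,000 phase-out range, leaving 4,800/6,000 of the credit: £1,160 × 4,800/6,000 = £928.
Dependent Care Credit: £136,300 is below the £142,800 cutoff, so the full £4,325 applies.
Renter's Relief Credit: 8% of the £33,000 excess over £103,300 is £2,640; credit = £3,000 − £2,640 = £360.
Total: £928 + £4,325 + £360 = £5,613.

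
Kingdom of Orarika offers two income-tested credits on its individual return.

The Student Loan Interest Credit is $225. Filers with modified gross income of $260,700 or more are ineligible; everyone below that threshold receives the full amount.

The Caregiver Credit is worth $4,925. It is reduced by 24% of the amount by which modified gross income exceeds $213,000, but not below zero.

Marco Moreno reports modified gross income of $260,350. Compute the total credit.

Student Loan Interest Credit: $260,350 is below the $260,700 cutoff, so the full $225 applies.
Caregiver Credit: 24% of the $47,350 excess over $213,000 is $11,364 ≥ base, so the credit is $0.
Total: $225 + $0 = $225.

$225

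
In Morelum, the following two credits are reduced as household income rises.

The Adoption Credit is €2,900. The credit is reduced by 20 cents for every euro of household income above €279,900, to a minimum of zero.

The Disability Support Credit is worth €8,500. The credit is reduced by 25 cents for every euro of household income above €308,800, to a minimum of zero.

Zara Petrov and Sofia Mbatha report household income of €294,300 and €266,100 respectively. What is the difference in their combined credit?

Zara (€294,300): Adoption Credit: 20% of the €14,400 excess over €279,900 is €2,880; credit = €2,900 − €2,880 = €20. Disability Support Credit: €294,300 is at or below the €308,800 threshold, so the full €8,500 applies. total €20 + €8,500 = €8,520
Sofia (€266,100): Adoption Credit: €266,100 is at or below the €279,900 threshold, so the full €2,900 applies. Disability Support Credit: €266,100 is at or below the €308,800 threshold, so the full €8,500 applies. total €2,900 + €8,500 = €11,400
Difference: |€8,520 − €11,400| = €2,880.

€2,880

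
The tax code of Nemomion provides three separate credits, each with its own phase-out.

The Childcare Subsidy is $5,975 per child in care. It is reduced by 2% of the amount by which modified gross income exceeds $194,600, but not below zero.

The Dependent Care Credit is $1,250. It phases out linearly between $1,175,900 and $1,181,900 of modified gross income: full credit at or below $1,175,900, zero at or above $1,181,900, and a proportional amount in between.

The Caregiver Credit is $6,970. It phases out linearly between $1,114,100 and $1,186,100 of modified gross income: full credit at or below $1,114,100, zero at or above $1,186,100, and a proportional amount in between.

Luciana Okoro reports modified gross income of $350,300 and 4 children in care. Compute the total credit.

Childcare Subsidy: base = 4 × $5,975 = $23,900. 2% of the $155,700 excess over $194,600 is $3,114; credit = $23,900 − $3,114 = $20,786.
Dependent Care Credit: $350,300 is at or below the $1,175,900 threshold, so the full $1,250 applies.
Caregiver Credit: $350,300 is at or below the $1,114,100 threshold, so the full $6,970 applies.
Total: $20,786 + $1,250 + $6,970 = $29,006.

$29,006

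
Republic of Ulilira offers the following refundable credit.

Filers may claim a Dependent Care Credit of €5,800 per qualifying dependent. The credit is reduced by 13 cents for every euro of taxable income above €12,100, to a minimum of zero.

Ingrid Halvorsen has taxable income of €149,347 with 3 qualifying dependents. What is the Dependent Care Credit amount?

€0

Dependent Care Credit: base = 3 × €5,800 = €17,400. 13% of the €137,247 excess over €12,100 is €17,842.11 ≥ base, so the credit is €0.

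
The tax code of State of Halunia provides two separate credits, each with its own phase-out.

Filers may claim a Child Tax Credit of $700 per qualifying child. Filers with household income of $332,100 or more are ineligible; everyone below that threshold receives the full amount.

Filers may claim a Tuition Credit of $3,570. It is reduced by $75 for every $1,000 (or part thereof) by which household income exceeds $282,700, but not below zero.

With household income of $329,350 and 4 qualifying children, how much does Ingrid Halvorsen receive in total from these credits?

Child Tax Credit: base = 4 × $700 = $2,800. $329,350 is below the $332,100 cutoff, so the full $2,800 applies.
Tuition Credit: income exceeds $282,700 by $46,650, which is 47 full-or-partial $1,000 increments; reduction = 47 × $75 = $3,525, leaving $45.
Total: $2,800 + $45 = $2,845.

$2,845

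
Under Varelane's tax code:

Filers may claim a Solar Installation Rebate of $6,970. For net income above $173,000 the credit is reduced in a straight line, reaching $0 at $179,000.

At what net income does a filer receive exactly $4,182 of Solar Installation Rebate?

$175,400

$4,182 is 4,182/6,970 of the full $6,970, so 2,788/6,970 of the $6,000 range has been used: income = $173,000 + $6,000 × 2,788/6,970 = $175,400.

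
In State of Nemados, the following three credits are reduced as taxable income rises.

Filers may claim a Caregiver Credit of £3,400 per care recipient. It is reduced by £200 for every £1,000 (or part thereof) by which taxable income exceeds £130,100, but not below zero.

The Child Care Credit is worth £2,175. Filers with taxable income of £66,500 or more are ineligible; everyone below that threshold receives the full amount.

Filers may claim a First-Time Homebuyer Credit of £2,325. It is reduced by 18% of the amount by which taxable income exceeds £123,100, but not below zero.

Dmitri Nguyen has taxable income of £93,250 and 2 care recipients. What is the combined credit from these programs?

£9,125

Caregiver Credit: base = 2 × £3,400 = £6,800. £93,250 is at or below the £130,100 threshold, so the full £6,800 applies.
Child Care Credit: £93,250 meets or exceeds the £66,500 cutoff, so the credit is £0.
First-Time Homebuyer Credit: £93,250 is at or below the £123,100 threshold, so the full £2,325 applies.
Total: £6,800 + £0 + £2,325 = £9,125.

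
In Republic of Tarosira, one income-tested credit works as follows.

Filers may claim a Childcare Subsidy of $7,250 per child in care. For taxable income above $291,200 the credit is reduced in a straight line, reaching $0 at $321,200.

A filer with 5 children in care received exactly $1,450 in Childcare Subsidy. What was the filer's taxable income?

Full credit = 5 × $7,250 = $36,250.
$1,450 is 1,450/36,250 of the full $36,250, so 34,800/36,250 of the $30,000 range has been used: income = $291,200 + $30,000 × 34,800/36,250 = $320,000.

$320,000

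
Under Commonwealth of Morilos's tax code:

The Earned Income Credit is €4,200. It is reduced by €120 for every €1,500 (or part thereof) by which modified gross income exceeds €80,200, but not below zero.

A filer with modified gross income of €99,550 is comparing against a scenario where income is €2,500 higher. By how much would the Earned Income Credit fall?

At €99,550 — income exceeds €80,200 by €19,350, which is 13 full-or-partial €1,500 increments; reduction = 13 × €120 = €1,560, leaving €2,640.
At €102,050 — income exceeds €80,200 by €21,850, which is 15 full-or-partial €1,500 increments; reduction = 15 × €120 = €1,800, leaving €2,400.
Lost: €2,640 − €2,400 = €240.

€240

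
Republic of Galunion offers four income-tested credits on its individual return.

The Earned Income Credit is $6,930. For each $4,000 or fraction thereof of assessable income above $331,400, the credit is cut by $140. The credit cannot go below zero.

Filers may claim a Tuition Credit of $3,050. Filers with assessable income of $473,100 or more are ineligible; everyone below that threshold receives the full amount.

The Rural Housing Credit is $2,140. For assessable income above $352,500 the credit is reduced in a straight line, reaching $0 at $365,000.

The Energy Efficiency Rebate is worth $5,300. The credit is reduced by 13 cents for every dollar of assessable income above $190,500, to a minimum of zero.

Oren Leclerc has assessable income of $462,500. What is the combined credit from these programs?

$5,360

Earned Income Credit: income exceeds $331,400 by $131,100, which is 33 full-or-partial $4,000 increments; reduction = 33 × $140 = $4,620, leaving $2,310.
Tuition Credit: $462,500 is below the $473,100 cutoff, so the full $3,050 applies.
Rural Housing Credit: $462,500 is at or above $365,000, so the credit is $0.
Energy Efficiency Rebate: 13% of the $272,000 excess over $190,500 is $35,360 ≥ base, so the credit is $0.
Total: $2,310 + $3,050 + $0 + $0 = $5,360.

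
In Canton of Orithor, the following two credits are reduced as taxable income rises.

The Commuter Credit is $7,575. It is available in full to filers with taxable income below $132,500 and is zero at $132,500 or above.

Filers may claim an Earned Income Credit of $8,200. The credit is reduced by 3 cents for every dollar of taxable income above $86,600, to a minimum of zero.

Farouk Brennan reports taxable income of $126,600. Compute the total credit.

Commuter Credit: $126,600 is below the $132,500 cutoff, so the full $7,575 applies.
Earned Income Credit: 3% of the $40,000 excess over $86,600 is $1,200; credit = $8,200 − $1,200 = $7,000.
Total: $7,575 + $7,000 = $14,575.

$14,575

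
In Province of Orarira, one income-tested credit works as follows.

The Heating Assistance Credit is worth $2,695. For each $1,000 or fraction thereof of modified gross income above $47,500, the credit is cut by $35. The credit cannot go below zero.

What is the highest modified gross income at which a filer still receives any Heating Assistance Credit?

After 76 increments the reduction is 76 × $35 = $2,660, leaving $35; one more increment wipes it out. Increment 76 ends at excess 76 × $1,000 = $76,000, so the highest qualifying income is $47,500 + $76,000 = $123,500.

$123,500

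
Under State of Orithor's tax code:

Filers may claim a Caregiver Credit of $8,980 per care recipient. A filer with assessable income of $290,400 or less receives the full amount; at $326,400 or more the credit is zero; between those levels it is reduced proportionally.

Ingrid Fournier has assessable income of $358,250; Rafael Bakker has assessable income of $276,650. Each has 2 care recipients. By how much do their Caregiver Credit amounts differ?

$17,960

Ingrid ($358,250): Caregiver Credit: base = 2 × $8,980 = $17,960. $358,250 is at or above $326,400, so the credit is $0.
Rafael ($276,650): Caregiver Credit: base = 2 × $8,980 = $17,960. $276,650 is at or below the $290,400 threshold, so the full $17,960 applies.
Difference: |$0 − $17,960| = $17,960.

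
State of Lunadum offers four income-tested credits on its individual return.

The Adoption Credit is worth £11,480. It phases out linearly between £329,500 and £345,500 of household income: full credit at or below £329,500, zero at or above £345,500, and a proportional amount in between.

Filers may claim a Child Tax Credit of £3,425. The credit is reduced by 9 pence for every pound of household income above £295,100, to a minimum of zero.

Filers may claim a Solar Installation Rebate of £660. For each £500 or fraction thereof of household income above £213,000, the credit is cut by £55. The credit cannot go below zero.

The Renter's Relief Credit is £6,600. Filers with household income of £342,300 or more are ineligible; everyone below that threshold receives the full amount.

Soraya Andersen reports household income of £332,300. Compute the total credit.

Adoption Credit: £332,300 is £2,800 into a £16,000 phase-out range, leaving 13,200/16,000 of the credit: £11,480 × 13,200/16,000 = £9,471.
Child Tax Credit: 9% of the £37,200 excess over £295,100 is £3,348; credit = £3,425 − £3,348 = £77.
Solar Installation Rebate: income exceeds £213,000 by £119,300 → 239 increments × £55 = £13,145 ≥ base, so the credit is £0.
Renter's Relief Credit: £332,300 is below the £342,300 cutoff, so the full £6,600 applies.
Total: £9,471 + £77 + £0 + £6,600 = £16,148.

£16,148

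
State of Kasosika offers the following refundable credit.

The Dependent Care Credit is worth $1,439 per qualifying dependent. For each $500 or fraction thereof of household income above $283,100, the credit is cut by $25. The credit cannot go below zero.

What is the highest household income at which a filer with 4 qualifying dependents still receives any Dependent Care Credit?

Full credit = 4 × $1,439 = $5,756.
After 230 increments the reduction is 230 × $25 = $5,750, leaving $6; one more increment wipes it out. Increment 230 ends at excess 230 × $500 = $115,000, so the highest qualifying income is $283,100 + $115,000 = $398,100.

$398,100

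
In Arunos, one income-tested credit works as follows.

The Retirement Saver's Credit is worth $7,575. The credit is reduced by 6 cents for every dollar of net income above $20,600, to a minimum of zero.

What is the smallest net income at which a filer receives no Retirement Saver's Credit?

The credit falls by 6% of each dollar above $20,600, so it reaches zero when the excess is $7,575 / 6% = $126,250: income = $20,600 + $126,250 = $146,850.

$146,850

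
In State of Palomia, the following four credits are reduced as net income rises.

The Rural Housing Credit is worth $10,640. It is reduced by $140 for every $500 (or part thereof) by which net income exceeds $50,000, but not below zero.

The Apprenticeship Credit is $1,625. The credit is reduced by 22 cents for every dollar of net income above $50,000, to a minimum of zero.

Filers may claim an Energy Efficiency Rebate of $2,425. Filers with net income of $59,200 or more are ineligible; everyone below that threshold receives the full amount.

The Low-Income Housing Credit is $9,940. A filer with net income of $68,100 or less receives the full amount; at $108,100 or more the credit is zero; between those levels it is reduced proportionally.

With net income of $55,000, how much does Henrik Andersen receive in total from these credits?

Rural Housing Credit: income exceeds $50,000 by $5,000, which is 10 full-or-partial $500 increments; reduction = 10 × $140 = $1,400, leaving $9,240.
Apprenticeship Credit: 22% of the $5,000 excess over $50,000 is $1,100; credit = $1,625 − $1,100 = $525.
Energy Efficiency Rebate: $55,000 is below the $59,200 cutoff, so the full $2,425 applies.
Low-Income Housing Credit: $55,000 is at or below the $68,100 threshold, so the full $9,940 applies.
Total: $9,240 + $525 + $2,425 + $9,940 = $22,130.

$22,130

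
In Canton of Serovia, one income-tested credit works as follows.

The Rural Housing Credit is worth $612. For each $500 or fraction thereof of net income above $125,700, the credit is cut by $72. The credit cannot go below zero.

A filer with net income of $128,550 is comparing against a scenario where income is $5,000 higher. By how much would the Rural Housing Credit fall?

$180

At $128,550 — income exceeds $125,700 by $2,850, which is 6 full-or-partial $500 increments; reduction = 6 × $72 = $432, leaving $180.
At $133,550 — income exceeds $125,700 by $7,850 → 16 increments × $72 = $1,152 ≥ base, so the credit is $0.
Lost: $180 − $0 = $180.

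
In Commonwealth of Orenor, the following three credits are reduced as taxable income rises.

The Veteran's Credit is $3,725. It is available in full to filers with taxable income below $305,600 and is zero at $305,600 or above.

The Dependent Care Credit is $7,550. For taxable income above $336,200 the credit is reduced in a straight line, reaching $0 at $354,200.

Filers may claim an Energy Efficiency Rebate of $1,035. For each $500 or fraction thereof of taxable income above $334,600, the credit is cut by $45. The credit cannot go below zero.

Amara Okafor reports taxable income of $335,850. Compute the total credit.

$8,450

Veteran's Credit: $335,850 meets or exceeds the $305,600 cutoff, so the credit is $0.
Dependent Care Credit: $335,850 is at or below the $336,200 threshold, so the full $7,550 applies.
Energy Efficiency Rebate: income exceeds $334,600 by $1,250, which is 3 full-or-partial $500 increments; reduction = 3 × $45 = $135, leaving $900.
Total: $0 + $7,550 + $900 = $8,450.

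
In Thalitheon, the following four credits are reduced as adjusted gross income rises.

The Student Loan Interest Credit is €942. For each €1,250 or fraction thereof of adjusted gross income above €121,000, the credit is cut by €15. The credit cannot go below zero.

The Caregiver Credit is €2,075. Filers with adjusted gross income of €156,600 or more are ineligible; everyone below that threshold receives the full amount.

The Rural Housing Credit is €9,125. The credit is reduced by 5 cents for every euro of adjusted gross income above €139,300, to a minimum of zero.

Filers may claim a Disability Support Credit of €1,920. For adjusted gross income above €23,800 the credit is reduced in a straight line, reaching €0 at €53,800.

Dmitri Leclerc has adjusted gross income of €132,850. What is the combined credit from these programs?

€11,992

Student Loan Interest Credit: income exceeds €121,000 by €11,850, which is 10 full-or-partial €1,250 increments; reduction = 10 × €15 = €150, leaving €792.
Caregiver Credit: €132,850 is below the €156,600 cutoff, so the full €2,075 applies.
Rural Housing Credit: €132,850 is at or below the €139,300 threshold, so the full €9,125 applies.
Disability Support Credit: €132,850 is at or above €53,800, so the credit is €0.
Total: €792 + €2,075 + €9,125 + €0 = €11,992.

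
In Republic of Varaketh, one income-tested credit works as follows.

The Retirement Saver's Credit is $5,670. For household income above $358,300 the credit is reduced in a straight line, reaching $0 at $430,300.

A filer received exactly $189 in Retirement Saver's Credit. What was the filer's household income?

$427,900

$189 is 189/5,670 of the full $5,670, so 5,481/5,670 of the $72,000 range has been used: income = $358,300 + $72,000 × 5,481/5,670 = $427,900.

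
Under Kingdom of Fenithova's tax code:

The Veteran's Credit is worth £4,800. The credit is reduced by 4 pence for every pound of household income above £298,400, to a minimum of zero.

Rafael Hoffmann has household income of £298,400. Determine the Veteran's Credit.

£4,800

Veteran's Credit: £298,400 is at or below the £298,400 threshold, so the full £4,800 applies.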